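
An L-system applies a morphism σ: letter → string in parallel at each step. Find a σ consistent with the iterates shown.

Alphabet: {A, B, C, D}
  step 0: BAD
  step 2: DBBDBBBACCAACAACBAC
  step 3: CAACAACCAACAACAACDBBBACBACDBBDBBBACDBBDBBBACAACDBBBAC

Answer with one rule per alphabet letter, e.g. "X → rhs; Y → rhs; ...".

  step 2 ⇒ step 3: DBBDBBBACCAACAACBAC ⇒ C·AAC·AAC·C·AAC·AAC·AAC·DBB·BAC·BAC·DBB·DBB·BAC·DBB·DBB·BAC·AAC·DBB·BAC
    A ↦ DBB
    B ↦ AAC
    C ↦ BAC
    D ↦ C

A->DBB, B->AAC, C->BAC, D->C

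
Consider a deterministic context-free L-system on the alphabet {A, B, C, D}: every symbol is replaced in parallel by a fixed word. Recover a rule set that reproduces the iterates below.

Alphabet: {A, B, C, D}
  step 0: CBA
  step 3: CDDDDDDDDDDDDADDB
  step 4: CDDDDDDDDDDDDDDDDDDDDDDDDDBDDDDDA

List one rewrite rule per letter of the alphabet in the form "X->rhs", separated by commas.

A->B, B->DA, C->CD, D->DD

  step 3 ⇒ step 4: CDDDDDDDDDDDDADDB ⇒ CD·DD·DD·DD·DD·DD·DD·DD·DD·DD·DD·DD·DD·B·DD·DD·DA
    A ↦ B
    B ↦ DA
    C ↦ CD
    D ↦ DD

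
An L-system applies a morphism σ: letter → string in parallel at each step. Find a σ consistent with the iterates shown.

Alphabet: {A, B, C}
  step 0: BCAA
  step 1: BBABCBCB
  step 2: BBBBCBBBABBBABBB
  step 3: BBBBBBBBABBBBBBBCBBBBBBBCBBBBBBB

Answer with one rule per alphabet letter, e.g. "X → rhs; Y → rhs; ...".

  step 2 ⇒ step 3: BBBBCBBBABBBABBB ⇒ BB·BB·BB·BB·AB·BB·BB·BB·CB·BB·BB·BB·CB·BB·BB·BB
    A ↦ CB
    B ↦ BB
    C ↦ AB

A->CB, B->BB, C->AB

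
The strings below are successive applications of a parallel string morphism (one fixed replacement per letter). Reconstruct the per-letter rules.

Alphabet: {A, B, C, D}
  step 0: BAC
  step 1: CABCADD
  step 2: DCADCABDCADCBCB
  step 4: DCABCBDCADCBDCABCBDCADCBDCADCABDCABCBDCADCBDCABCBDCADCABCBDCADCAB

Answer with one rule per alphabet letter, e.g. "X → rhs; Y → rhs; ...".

A->CAD, B->CAB, C->D, D->CB

  step 1 ⇒ step 2: CABCADD ⇒ D·CAD·CAB·D·CAD·CB·CB
    A ↦ CAD
    B ↦ CAB
    C ↦ D
    D ↦ CB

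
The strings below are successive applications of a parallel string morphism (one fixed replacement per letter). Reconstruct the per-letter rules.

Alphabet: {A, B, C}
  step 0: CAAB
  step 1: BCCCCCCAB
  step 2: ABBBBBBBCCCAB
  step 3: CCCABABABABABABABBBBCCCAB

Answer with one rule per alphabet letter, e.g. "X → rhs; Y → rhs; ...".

  step 2 ⇒ step 3: ABBBBBBBCCCAB ⇒ CCC·AB·AB·AB·AB·AB·AB·AB·B·B·B·CCC·AB
    A ↦ CCC
    B ↦ AB
    C ↦ B

A->CCC, B->AB, C->B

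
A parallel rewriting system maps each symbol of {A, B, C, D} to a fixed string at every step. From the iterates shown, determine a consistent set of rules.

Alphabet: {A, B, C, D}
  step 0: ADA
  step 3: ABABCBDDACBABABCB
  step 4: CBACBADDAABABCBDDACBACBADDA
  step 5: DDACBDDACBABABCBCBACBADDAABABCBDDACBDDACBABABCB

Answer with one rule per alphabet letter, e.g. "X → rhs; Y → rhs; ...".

A->CB, B->A, C->DD, D->AB

  step 4 ⇒ step 5: CBACBADDAABABCBDDACBACBADDA ⇒ DD·A·CB·DD·A·CB·AB·AB·CB·CB·A·CB·A·DD·A·AB·AB·CB·DD·A·CB·DD·A·CB·AB·AB·CB
    A ↦ CB
    B ↦ A
    C ↦ DD
    D ↦ AB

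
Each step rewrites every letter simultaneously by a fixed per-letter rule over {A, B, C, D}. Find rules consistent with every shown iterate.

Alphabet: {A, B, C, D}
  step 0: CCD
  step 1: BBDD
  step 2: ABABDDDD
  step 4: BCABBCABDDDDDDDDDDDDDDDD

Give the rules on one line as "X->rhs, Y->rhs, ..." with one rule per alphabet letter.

  step 1 ⇒ step 2: BBDD ⇒ AB·AB·DD·DD
    B ↦ AB
    D ↦ DD
    A ↦ C  (constrained at step 2)
  step 0 ⇒ step 1: CCD ⇒ B·B·DD
    C ↦ B

A->C, B->AB, C->B, D->DD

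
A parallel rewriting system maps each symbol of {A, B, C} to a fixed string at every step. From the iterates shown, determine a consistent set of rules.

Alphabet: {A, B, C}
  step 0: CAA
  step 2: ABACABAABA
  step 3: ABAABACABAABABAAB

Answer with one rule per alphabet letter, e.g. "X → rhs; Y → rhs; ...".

  step 2 ⇒ step 3: ABACABAABA ⇒ AB·A·AB·AC·AB·A·AB·AB·A·AB
    A ↦ AB
    B ↦ A
    C ↦ AC

A->AB, B->A, C->AC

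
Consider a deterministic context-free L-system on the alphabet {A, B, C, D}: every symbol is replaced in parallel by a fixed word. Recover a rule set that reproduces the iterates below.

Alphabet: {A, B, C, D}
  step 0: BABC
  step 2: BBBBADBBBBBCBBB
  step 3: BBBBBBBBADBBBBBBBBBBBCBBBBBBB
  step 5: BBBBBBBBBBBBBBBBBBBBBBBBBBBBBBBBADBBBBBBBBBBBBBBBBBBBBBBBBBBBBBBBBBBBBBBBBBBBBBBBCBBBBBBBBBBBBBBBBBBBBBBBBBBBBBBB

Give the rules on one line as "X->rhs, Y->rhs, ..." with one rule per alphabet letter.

  step 2 ⇒ step 3: BBBBADBBBBBCBBB ⇒ BB·BB·BB·BB·AD·B·BB·BB·BB·BB·BB·CB·BB·BB·BB
    A ↦ AD
    B ↦ BB
    C ↦ CB
    D ↦ B

A->AD, B->BB, C->CB, D->B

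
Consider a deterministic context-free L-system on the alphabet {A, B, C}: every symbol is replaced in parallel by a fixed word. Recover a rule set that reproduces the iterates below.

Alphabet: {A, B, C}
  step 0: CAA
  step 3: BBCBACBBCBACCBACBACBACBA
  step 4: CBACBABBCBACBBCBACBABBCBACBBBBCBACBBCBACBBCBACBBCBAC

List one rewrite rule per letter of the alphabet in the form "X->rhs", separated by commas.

  step 3 ⇒ step 4: BBCBACBBCBACCBACBACBACBA ⇒ CBA·CBA·BB·CBA·C·BB·CBA·CBA·BB·CBA·C·BB·BB·CBA·C·BB·CBA·C·BB·CBA·C·BB·CBA·C
    A ↦ C
    B ↦ CBA
    C ↦ BB

A->C, B->CBA, C->BB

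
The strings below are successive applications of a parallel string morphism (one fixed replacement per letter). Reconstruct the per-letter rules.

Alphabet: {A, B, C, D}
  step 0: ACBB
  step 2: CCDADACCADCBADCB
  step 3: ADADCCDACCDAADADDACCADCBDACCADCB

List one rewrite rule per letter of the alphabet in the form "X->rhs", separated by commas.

  step 2 ⇒ step 3: CCDADACCADCBADCB ⇒ AD·AD·CC·DA·CC·DA·AD·AD·DA·CC·AD·CB·DA·CC·AD·CB
    A ↦ DA
    B ↦ CB
    C ↦ AD
    D ↦ CC

A->DA, B->CB, C->AD, D->CC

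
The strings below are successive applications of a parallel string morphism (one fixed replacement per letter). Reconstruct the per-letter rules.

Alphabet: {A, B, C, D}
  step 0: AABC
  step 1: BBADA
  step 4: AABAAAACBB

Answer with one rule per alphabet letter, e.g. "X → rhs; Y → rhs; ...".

A->B, B->A, C->DA, D->AAC

  step 0 ⇒ step 1: AABC ⇒ B·B·A·DA
    A ↦ B
    B ↦ A
    C ↦ DA
    D ↦ AAC  (constrained at step 1)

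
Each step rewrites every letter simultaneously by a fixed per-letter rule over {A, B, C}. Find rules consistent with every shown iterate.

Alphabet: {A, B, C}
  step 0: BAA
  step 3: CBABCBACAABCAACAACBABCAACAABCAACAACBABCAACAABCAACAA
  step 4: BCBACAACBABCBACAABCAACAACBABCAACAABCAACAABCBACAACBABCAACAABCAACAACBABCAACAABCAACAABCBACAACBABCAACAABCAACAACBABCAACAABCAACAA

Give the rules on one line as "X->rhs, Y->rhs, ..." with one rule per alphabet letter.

  step 3 ⇒ step 4: CBABCBACAABCAACAACBABCAACAABCAACAACBABCAACAABCAACAA ⇒ B·CBA·CAA·CBA·B·CBA·CAA·B·CAA·CAA·CBA·B·CAA·CAA·B·CAA·CAA·B·CBA·CAA·CBA·B·CAA·CAA·B·CAA·CAA·CBA·B·CAA·CAA·B·CAA·CAA·B·CBA·CAA·CBA·B·CAA·CAA·B·CAA·CAA·CBA·B·CAA·CAA·B·CAA·CAA
    A ↦ CAA
    B ↦ CBA
    C ↦ B

A->CAA, B->CBA, C->B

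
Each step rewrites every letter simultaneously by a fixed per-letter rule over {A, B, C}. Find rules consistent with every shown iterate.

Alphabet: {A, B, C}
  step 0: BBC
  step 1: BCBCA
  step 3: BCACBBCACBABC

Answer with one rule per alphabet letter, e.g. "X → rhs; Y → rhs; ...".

  step 0 ⇒ step 1: BBC ⇒ BC·BC·A
    B ↦ BC
    C ↦ A
    A ↦ CB  (constrained at step 1)

A->CB, B->BC, C->A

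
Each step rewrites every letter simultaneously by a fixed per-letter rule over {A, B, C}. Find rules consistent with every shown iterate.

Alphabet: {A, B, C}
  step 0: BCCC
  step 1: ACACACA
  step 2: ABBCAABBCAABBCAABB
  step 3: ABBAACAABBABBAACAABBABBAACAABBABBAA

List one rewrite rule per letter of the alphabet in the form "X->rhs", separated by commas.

  step 2 ⇒ step 3: ABBCAABBCAABBCAABB ⇒ ABB·A·A·CA·ABB·ABB·A·A·CA·ABB·ABB·A·A·CA·ABB·ABB·A·A
    A ↦ ABB
    B ↦ A
    C ↦ CA

A->ABB, B->A, C->CA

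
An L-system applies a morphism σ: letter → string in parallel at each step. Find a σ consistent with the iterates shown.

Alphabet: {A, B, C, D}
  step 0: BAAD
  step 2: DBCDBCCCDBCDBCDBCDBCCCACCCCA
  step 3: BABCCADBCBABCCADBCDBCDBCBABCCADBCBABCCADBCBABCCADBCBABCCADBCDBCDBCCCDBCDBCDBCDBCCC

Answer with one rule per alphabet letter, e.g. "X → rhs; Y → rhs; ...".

A->CC, B->CCA, C->DBC, D->BAB

  step 2 ⇒ step 3: DBCDBCCCDBCDBCDBCDBCCCACCCCA ⇒ BAB·CCA·DBC·BAB·CCA·DBC·DBC·DBC·BAB·CCA·DBC·BAB·CCA·DBC·BAB·CCA·DBC·BAB·CCA·DBC·DBC·DBC·CC·DBC·DBC·DBC·DBC·CC
    A ↦ CC
    B ↦ CCA
    C ↦ DBC
    D ↦ BAB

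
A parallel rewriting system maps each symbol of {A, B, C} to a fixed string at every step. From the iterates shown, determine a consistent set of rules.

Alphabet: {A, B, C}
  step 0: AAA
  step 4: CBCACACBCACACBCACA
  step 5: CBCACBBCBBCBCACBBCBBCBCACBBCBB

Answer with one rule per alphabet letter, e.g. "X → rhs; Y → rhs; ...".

  step 4 ⇒ step 5: CBCACACBCACACBCACA ⇒ CB·CA·CB·B·CB·B·CB·CA·CB·B·CB·B·CB·CA·CB·B·CB·B
    A ↦ B
    B ↦ CA
    C ↦ CB

A->B, B->CA, C->CB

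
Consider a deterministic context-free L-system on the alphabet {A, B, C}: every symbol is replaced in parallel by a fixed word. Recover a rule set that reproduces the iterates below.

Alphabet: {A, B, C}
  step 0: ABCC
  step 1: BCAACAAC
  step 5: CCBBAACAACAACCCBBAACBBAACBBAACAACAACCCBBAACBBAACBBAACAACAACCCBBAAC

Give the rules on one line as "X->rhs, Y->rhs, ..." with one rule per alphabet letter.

  step 0 ⇒ step 1: ABCC ⇒ B·C·AAC·AAC
    A ↦ B
    B ↦ C
    C ↦ AAC

A->B, B->C, C->AAC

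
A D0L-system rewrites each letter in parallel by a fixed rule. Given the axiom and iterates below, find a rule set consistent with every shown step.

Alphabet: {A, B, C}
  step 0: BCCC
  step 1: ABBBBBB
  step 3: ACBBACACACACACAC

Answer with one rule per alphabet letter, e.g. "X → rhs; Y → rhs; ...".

  step 0 ⇒ step 1: BCCC ⇒ A·BB·BB·BB
    B ↦ A
    C ↦ BB
    A ↦ AC  (constrained at step 1)

A->AC, B->A, C->BB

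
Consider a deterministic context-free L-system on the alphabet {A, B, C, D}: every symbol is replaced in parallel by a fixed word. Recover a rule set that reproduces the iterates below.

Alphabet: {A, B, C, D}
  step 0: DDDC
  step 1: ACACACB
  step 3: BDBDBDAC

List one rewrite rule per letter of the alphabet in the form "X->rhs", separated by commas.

A->C, B->D, C->B, D->AC

  step 0 ⇒ step 1: DDDC ⇒ AC·AC·AC·B
    C ↦ B
    D ↦ AC
    A ↦ C  (constrained at step 1)
    B ↦ D  (constrained at step 1)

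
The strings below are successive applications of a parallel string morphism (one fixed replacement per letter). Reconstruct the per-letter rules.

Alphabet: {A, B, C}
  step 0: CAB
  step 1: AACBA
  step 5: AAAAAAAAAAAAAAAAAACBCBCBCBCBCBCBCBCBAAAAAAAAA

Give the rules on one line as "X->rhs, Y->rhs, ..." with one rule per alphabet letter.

A->CB, B->A, C->AA

  step 0 ⇒ step 1: CAB ⇒ AA·CB·A
    A ↦ CB
    B ↦ A
    C ↦ AA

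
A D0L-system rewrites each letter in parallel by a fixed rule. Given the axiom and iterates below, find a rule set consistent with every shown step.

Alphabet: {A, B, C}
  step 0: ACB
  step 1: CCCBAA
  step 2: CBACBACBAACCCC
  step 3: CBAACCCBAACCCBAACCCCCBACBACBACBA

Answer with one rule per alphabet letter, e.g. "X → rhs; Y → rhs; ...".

A->CC, B->A, C->CBA

  step 2 ⇒ step 3: CBACBACBAACCCC ⇒ CBA·A·CC·CBA·A·CC·CBA·A·CC·CC·CBA·CBA·CBA·CBA
    A ↦ CC
    B ↦ A
    C ↦ CBA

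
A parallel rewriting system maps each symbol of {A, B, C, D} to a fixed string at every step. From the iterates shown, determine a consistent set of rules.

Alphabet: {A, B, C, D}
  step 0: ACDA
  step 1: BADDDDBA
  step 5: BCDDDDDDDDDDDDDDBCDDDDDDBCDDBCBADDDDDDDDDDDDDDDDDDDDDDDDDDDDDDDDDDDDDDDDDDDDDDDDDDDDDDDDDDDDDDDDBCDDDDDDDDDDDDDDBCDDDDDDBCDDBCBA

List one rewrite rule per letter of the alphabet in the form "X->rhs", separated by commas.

A->BA, B->BC, C->DD, D->DD

  step 0 ⇒ step 1: ACDA ⇒ BA·DD·DD·BA
    A ↦ BA
    C ↦ DD
    D ↦ DD
    B ↦ BC  (constrained at step 1)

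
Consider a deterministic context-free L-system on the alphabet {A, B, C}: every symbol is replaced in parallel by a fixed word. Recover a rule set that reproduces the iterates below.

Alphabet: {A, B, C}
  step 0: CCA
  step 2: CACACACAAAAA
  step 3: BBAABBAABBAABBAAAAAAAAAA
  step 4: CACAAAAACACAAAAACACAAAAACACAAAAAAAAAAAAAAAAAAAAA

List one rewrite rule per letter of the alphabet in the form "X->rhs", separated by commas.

A->AA, B->CA, C->BB

  step 3 ⇒ step 4: BBAABBAABBAABBAAAAAAAAAA ⇒ CA·CA·AA·AA·CA·CA·AA·AA·CA·CA·AA·AA·CA·CA·AA·AA·AA·AA·AA·AA·AA·AA·AA·AA
    A ↦ AA
    B ↦ CA
  step 2 ⇒ step 3: CACACACAAAAA ⇒ BB·AA·BB·AA·BB·AA·BB·AA·AA·AA·AA·AA
    C ↦ BB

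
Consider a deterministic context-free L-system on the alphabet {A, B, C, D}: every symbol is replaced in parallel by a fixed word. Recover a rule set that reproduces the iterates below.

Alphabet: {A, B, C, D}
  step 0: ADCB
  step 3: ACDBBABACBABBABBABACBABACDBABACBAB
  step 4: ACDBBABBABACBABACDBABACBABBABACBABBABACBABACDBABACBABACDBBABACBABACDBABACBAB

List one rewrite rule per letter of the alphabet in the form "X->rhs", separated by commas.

A->AC, B->BAB, C->D, D->B

  step 3 ⇒ step 4: ACDBBABACBABBABBABACBABACDBABACBAB ⇒ AC·D·B·BAB·BAB·AC·BAB·AC·D·BAB·AC·BAB·BAB·AC·BAB·BAB·AC·BAB·AC·D·BAB·AC·BAB·AC·D·B·BAB·AC·BAB·AC·D·BAB·AC·BAB
    A ↦ AC
    B ↦ BAB
    C ↦ D
    D ↦ B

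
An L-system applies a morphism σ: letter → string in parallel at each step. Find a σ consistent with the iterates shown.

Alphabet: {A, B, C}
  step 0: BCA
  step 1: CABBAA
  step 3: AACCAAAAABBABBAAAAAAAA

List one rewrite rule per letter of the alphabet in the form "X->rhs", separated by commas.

  step 0 ⇒ step 1: BCA ⇒ C·ABB·AA
    A ↦ AA
    B ↦ C
    C ↦ ABB

A->AA, B->C, C->ABB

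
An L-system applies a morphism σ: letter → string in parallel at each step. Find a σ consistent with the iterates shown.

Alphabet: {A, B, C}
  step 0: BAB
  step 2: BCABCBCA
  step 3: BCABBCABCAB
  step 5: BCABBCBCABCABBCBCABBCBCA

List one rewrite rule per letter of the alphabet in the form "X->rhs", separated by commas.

A->B, B->BC, C->A

  step 2 ⇒ step 3: BCABCBCA ⇒ BC·A·B·BC·A·BC·A·B
    A ↦ B
    B ↦ BC
    C ↦ A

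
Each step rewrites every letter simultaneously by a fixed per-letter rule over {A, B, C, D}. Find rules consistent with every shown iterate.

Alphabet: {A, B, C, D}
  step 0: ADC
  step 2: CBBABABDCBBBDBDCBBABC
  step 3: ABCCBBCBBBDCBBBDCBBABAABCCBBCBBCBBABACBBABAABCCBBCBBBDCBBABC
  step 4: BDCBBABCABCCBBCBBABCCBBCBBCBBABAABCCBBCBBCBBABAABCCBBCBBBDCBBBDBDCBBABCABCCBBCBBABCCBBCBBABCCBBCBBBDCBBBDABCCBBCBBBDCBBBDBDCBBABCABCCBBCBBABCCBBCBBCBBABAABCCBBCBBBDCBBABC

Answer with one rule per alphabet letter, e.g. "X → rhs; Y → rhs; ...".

  step 3 ⇒ step 4: ABCCBBCBBBDCBBBDCBBABAABCCBBCBBCBBABACBBABAABCCBBCBBBDCBBABC ⇒ BD·CBB·ABC·ABC·CBB·CBB·ABC·CBB·CBB·CBB·ABA·ABC·CBB·CBB·CBB·ABA·ABC·CBB·CBB·BD·CBB·BD·BD·CBB·ABC·ABC·CBB·CBB·ABC·CBB·CBB·ABC·CBB·CBB·BD·CBB·BD·ABC·CBB·CBB·BD·CBB·BD·BD·CBB·ABC·ABC·CBB·CBB·ABC·CBB·CBB·CBB·ABA·ABC·CBB·CBB·BD·CBB·ABC
    A ↦ BD
    B ↦ CBB
    C ↦ ABC
    D ↦ ABA

A->BD, B->CBB, C->ABC, D->ABA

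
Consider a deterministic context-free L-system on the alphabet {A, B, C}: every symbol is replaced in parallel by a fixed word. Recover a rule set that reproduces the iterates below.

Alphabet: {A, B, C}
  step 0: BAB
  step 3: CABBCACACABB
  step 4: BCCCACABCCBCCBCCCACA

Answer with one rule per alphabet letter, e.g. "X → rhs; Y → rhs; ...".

A->CC, B->CA, C->B

  step 3 ⇒ step 4: CABBCACACABB ⇒ B·CC·CA·CA·B·CC·B·CC·B·CC·CA·CA
    A ↦ CC
    B ↦ CA
    C ↦ B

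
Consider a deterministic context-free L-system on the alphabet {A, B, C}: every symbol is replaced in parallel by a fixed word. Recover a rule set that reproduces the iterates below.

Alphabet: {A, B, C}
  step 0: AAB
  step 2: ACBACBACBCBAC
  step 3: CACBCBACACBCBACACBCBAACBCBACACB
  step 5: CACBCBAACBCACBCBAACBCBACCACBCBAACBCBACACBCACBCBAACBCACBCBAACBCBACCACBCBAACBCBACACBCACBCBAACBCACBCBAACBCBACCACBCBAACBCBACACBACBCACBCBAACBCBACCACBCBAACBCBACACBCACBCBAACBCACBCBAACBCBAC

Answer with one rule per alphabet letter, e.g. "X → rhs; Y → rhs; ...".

  step 2 ⇒ step 3: ACBACBACBCBAC ⇒ C·ACB·CBA·C·ACB·CBA·C·ACB·CBA·ACB·CBA·C·ACB
    A ↦ C
    B ↦ CBA
    C ↦ ACB

A->C, B->CBA, C->ACB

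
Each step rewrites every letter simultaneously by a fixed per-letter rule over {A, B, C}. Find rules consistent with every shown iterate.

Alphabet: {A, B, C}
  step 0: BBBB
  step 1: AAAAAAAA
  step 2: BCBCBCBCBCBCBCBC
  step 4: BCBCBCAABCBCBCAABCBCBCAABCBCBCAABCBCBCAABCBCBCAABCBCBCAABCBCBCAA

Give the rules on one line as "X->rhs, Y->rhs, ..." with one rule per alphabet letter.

A->BC, B->AA, C->AB

  step 1 ⇒ step 2: AAAAAAAA ⇒ BC·BC·BC·BC·BC·BC·BC·BC
    A ↦ BC
  step 0 ⇒ step 1: BBBB ⇒ AA·AA·AA·AA
    B ↦ AA
    C ↦ AB  (constrained at step 2)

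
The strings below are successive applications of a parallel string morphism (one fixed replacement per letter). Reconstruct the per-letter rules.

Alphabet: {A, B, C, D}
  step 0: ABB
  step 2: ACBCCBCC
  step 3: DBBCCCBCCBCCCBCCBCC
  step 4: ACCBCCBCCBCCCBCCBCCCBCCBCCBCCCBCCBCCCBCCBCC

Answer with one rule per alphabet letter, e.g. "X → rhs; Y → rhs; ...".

A->DB, B->C, C->BCC, D->A

  step 3 ⇒ step 4: DBBCCCBCCBCCCBCCBCC ⇒ A·C·C·BCC·BCC·BCC·C·BCC·BCC·C·BCC·BCC·BCC·C·BCC·BCC·C·BCC·BCC
    B ↦ C
    C ↦ BCC
    D ↦ A
  step 2 ⇒ step 3: ACBCCBCC ⇒ DB·BCC·C·BCC·BCC·C·BCC·BCC
    A ↦ DB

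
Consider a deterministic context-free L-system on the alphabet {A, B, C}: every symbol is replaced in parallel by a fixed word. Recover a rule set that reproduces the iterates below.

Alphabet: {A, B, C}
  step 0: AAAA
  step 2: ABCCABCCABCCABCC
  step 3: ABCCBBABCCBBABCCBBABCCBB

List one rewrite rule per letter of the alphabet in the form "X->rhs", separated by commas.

A->AB, B->CC, C->B

  step 2 ⇒ step 3: ABCCABCCABCCABCC ⇒ AB·CC·B·B·AB·CC·B·B·AB·CC·B·B·AB·CC·B·B
    A ↦ AB
    B ↦ CC
    C ↦ B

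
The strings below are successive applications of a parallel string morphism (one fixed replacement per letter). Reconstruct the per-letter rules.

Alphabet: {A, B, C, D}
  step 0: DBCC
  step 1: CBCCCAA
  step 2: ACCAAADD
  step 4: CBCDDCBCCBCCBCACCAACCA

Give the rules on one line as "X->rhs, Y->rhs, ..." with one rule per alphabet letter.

  step 1 ⇒ step 2: CBCCCAA ⇒ A·CC·A·A·A·D·D
    A ↦ D
    B ↦ CC
    C ↦ A
  step 0 ⇒ step 1: DBCC ⇒ CBC·CC·A·A
    D ↦ CBC

A->D, B->CC, C->A, D->CBC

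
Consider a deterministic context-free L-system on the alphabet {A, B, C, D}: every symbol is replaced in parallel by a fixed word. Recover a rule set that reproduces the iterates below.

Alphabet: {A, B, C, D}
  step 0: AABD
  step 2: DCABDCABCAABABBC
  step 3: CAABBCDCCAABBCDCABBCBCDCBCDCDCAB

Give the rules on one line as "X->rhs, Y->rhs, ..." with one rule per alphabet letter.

  step 2 ⇒ step 3: DCABDCABCAABABBC ⇒ CA·AB·BC·DC·CA·AB·BC·DC·AB·BC·BC·DC·BC·DC·DC·AB
    A ↦ BC
    B ↦ DC
    C ↦ AB
    D ↦ CA

A->BC, B->DC, C->AB, D->CA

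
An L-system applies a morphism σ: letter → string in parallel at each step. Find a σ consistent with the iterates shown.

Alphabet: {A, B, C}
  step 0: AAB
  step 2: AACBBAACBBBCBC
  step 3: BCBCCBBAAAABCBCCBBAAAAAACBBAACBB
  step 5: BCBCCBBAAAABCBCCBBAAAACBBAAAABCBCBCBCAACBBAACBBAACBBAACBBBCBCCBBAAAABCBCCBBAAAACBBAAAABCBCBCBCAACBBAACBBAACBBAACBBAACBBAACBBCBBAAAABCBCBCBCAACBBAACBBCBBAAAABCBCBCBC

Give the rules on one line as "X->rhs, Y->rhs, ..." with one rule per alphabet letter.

A->BC, B->AA, C->CBB

  step 2 ⇒ step 3: AACBBAACBBBCBC ⇒ BC·BC·CBB·AA·AA·BC·BC·CBB·AA·AA·AA·CBB·AA·CBB
    A ↦ BC
    B ↦ AA
    C ↦ CBB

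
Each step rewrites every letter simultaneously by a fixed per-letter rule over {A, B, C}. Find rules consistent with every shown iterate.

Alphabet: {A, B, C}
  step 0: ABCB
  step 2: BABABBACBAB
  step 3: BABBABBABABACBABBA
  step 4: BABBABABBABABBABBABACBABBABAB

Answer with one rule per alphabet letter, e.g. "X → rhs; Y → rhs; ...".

  step 3 ⇒ step 4: BABBABBABABACBABBA ⇒ BA·B·BA·BA·B·BA·BA·B·BA·B·BA·B·AC·BA·B·BA·BA·B
    A ↦ B
    B ↦ BA
    C ↦ AC

A->B, B->BA, C->AC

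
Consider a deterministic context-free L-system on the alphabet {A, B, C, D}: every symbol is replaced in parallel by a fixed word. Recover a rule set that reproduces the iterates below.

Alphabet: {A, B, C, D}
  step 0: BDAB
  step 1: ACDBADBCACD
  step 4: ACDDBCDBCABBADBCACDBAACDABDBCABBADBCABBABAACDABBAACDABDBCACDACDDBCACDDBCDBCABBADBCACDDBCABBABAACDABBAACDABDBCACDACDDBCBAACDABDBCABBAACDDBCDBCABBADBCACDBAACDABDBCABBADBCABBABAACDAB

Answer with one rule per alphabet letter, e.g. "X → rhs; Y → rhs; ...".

A->DBC, B->ACD, C->AB, D->BA

  step 0 ⇒ step 1: BDAB ⇒ ACD·BA·DBC·ACD
    A ↦ DBC
    B ↦ ACD
    D ↦ BA
    C ↦ AB  (constrained at step 1)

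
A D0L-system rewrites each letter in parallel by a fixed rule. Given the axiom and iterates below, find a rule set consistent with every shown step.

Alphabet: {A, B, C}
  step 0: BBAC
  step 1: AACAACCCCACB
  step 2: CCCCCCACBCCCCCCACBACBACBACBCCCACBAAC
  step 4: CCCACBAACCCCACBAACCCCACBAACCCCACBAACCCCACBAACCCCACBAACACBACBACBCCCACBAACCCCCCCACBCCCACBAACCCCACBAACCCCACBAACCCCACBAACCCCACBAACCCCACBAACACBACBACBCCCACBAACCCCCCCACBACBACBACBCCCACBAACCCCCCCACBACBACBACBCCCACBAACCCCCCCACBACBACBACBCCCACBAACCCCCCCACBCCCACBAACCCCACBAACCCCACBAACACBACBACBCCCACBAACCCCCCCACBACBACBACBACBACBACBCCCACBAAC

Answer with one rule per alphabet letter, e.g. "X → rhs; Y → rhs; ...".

  step 1 ⇒ step 2: AACAACCCCACB ⇒ CCC·CCC·ACB·CCC·CCC·ACB·ACB·ACB·ACB·CCC·ACB·AAC
    A ↦ CCC
    B ↦ AAC
    C ↦ ACB

A->CCC, B->AAC, C->ACB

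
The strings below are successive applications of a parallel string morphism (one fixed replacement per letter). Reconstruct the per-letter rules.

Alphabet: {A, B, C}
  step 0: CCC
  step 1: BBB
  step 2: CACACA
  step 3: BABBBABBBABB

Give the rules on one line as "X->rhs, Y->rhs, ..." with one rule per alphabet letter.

A->ABB, B->CA, C->B

  step 2 ⇒ step 3: CACACA ⇒ B·ABB·B·ABB·B·ABB
    A ↦ ABB
    C ↦ B
  step 1 ⇒ step 2: BBB ⇒ CA·CA·CA
    B ↦ CA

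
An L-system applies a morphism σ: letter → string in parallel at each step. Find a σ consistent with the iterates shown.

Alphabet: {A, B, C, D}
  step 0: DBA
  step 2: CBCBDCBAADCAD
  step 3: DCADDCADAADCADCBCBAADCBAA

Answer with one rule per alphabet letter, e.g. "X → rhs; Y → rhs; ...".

A->CB, B->CAD, C->D, D->AA

  step 2 ⇒ step 3: CBCBDCBAADCAD ⇒ D·CAD·D·CAD·AA·D·CAD·CB·CB·AA·D·CB·AA
    A ↦ CB
    B ↦ CAD
    C ↦ D
    D ↦ AA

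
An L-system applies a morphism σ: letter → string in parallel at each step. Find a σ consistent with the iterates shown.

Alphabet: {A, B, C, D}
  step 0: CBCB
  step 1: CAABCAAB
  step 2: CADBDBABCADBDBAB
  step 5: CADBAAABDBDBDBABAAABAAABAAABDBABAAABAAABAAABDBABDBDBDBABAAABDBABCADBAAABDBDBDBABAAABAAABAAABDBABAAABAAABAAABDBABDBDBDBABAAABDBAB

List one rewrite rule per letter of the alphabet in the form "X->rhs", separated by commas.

  step 1 ⇒ step 2: CAABCAAB ⇒ CA·DB·DB·AB·CA·DB·DB·AB
    A ↦ DB
    B ↦ AB
    C ↦ CA
    D ↦ AA  (constrained at step 2)

A->DB, B->AB, C->CA, D->AA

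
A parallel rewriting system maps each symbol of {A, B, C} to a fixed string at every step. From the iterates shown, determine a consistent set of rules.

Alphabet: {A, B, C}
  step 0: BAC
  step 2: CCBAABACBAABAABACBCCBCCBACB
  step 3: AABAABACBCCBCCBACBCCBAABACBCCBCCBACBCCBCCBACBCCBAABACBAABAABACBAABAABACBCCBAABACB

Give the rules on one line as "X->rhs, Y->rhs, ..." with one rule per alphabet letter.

  step 2 ⇒ step 3: CCBAABACBAABAABACBCCBCCBACB ⇒ AAB·AAB·ACB·CCB·CCB·ACB·CCB·AAB·ACB·CCB·CCB·ACB·CCB·CCB·ACB·CCB·AAB·ACB·AAB·AAB·ACB·AAB·AAB·ACB·CCB·AAB·ACB
    A ↦ CCB
    B ↦ ACB
    C ↦ AAB

A->CCB, B->ACB, C->AAB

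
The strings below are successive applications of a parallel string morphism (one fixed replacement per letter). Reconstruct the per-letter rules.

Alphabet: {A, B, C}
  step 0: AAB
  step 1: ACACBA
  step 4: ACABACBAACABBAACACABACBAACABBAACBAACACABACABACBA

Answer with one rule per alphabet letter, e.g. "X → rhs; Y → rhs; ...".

  step 0 ⇒ step 1: AAB ⇒ AC·AC·BA
    A ↦ AC
    B ↦ BA
    C ↦ AB  (constrained at step 1)

A->AC, B->BA, C->AB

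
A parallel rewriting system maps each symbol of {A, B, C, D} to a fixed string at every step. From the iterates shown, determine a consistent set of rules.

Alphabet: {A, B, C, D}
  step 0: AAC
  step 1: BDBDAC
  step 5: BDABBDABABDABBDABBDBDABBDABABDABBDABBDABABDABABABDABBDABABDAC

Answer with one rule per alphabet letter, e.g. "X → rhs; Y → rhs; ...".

  step 0 ⇒ step 1: AAC ⇒ BD·BD·AC
    A ↦ BD
    C ↦ AC
    B ↦ AB  (constrained at step 1)
    D ↦ A  (constrained at step 1)

A->BD, B->AB, C->AC, D->A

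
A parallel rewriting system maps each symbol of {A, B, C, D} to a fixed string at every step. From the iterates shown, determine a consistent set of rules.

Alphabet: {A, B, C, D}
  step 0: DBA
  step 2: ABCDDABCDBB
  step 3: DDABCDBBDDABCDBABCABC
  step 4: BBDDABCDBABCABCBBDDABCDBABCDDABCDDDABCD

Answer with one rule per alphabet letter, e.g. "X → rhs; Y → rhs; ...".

  step 3 ⇒ step 4: DDABCDBBDDABCDBABCABC ⇒ B·B·DD·ABC·D·B·ABC·ABC·B·B·DD·ABC·D·B·ABC·DD·ABC·D·DD·ABC·D
    A ↦ DD
    B ↦ ABC
    C ↦ D
    D ↦ B

A->DD, B->ABC, C->D, D->B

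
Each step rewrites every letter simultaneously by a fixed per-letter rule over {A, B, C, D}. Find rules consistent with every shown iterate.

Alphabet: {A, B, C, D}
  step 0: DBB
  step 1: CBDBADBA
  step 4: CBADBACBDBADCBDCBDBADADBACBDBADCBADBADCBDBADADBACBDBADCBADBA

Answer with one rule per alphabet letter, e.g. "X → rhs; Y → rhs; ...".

A->D, B->DBA, C->A, D->CB

  step 0 ⇒ step 1: DBB ⇒ CB·DBA·DBA
    B ↦ DBA
    D ↦ CB
    A ↦ D  (constrained at step 1)
    C ↦ A  (constrained at step 1)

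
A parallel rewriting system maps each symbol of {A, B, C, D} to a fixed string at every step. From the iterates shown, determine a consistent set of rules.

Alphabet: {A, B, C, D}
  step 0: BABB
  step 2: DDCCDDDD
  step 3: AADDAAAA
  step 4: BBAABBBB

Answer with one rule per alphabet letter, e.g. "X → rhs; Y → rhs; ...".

  step 3 ⇒ step 4: AADDAAAA ⇒ B·B·A·A·B·B·B·B
    A ↦ B
    D ↦ A
    B ↦ CC  (constrained at step 0)
  step 2 ⇒ step 3: DDCCDDDD ⇒ A·A·D·D·A·A·A·A
    C ↦ D

A->B, B->CC, C->D, D->A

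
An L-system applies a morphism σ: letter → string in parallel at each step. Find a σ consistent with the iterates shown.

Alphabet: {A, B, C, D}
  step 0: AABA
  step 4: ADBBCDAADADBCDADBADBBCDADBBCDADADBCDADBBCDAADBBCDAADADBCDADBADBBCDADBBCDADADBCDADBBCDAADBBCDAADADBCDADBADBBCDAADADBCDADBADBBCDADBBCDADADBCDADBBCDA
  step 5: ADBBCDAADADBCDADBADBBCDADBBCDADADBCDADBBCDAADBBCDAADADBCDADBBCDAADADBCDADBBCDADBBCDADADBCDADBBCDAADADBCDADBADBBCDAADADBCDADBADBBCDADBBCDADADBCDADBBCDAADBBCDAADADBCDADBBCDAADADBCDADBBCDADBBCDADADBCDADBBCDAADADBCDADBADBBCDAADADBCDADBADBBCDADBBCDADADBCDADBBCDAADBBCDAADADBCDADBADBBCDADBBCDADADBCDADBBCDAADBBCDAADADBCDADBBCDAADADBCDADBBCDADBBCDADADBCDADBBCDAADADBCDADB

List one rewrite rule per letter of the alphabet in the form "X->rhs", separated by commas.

A->ADB, B->A, C->DAD, D->BCD

  step 4 ⇒ step 5: ADBBCDAADADBCDADBADBBCDADBBCDADADBCDADBBCDAADBBCDAADADBCDADBADBBCDADBBCDADADBCDADBBCDAADBBCDAADADBCDADBADBBCDAADADBCDADBADBBCDADBBCDADADBCDADBBCDA ⇒ ADB·BCD·A·A·DAD·BCD·ADB·ADB·BCD·ADB·BCD·A·DAD·BCD·ADB·BCD·A·ADB·BCD·A·A·DAD·BCD·ADB·BCD·A·A·DAD·BCD·ADB·BCD·ADB·BCD·A·DAD·BCD·ADB·BCD·A·A·DAD·BCD·ADB·ADB·BCD·A·A·DAD·BCD·ADB·ADB·BCD·ADB·BCD·A·DAD·BCD·ADB·BCD·A·ADB·BCD·A·A·DAD·BCD·ADB·BCD·A·A·DAD·BCD·ADB·BCD·ADB·BCD·A·DAD·BCD·ADB·BCD·A·A·DAD·BCD·ADB·ADB·BCD·A·A·DAD·BCD·ADB·ADB·BCD·ADB·BCD·A·DAD·BCD·ADB·BCD·A·ADB·BCD·A·A·DAD·BCD·ADB·ADB·BCD·ADB·BCD·A·DAD·BCD·ADB·BCD·A·ADB·BCD·A·A·DAD·BCD·ADB·BCD·A·A·DAD·BCD·ADB·BCD·ADB·BCD·A·DAD·BCD·ADB·BCD·A·A·DAD·BCD·ADB
    A ↦ ADB
    B ↦ A
    C ↦ DAD
    D ↦ BCD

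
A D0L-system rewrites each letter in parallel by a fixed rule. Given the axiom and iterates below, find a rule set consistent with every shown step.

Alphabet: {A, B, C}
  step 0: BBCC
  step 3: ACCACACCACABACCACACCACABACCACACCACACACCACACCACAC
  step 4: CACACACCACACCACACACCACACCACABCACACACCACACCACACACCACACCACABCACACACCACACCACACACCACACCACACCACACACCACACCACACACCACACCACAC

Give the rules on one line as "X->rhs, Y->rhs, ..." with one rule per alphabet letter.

  step 3 ⇒ step 4: ACCACACCACABACCACACCACABACCACACCACACACCACACCACAC ⇒ CAC·AC·AC·CAC·AC·CAC·AC·AC·CAC·AC·CAC·AB·CAC·AC·AC·CAC·AC·CAC·AC·AC·CAC·AC·CAC·AB·CAC·AC·AC·CAC·AC·CAC·AC·AC·CAC·AC·CAC·AC·CAC·AC·AC·CAC·AC·CAC·AC·AC·CAC·AC·CAC·AC
    A ↦ CAC
    B ↦ AB
    C ↦ AC

A->CAC, B->AB, C->AC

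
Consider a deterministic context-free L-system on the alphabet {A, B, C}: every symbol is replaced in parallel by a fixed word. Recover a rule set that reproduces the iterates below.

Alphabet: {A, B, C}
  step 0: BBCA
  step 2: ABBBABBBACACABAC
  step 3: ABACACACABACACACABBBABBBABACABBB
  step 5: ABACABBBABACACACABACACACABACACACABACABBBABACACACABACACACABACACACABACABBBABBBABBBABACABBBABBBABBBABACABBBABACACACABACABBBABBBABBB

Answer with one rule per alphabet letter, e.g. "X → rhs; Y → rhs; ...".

  step 2 ⇒ step 3: ABBBABBBACACABAC ⇒ AB·AC·AC·AC·AB·AC·AC·AC·AB·BB·AB·BB·AB·AC·AB·BB
    A ↦ AB
    B ↦ AC
    C ↦ BB

A->AB, B->AC, C->BB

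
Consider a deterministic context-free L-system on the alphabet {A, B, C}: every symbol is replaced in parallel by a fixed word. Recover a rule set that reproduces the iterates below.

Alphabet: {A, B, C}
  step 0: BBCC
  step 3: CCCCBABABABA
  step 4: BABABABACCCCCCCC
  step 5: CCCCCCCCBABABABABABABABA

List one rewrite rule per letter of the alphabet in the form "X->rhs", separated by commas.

  step 4 ⇒ step 5: BABABABACCCCCCCC ⇒ C·C·C·C·C·C·C·C·BA·BA·BA·BA·BA·BA·BA·BA
    A ↦ C
    B ↦ C
    C ↦ BA

A->C, B->C, C->BA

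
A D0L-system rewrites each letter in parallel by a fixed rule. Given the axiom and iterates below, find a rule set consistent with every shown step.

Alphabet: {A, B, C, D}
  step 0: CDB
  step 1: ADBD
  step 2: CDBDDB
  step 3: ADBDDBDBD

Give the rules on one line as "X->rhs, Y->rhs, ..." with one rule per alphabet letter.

A->C, B->D, C->A, D->DB

  step 2 ⇒ step 3: CDBDDB ⇒ A·DB·D·DB·DB·D
    B ↦ D
    C ↦ A
    D ↦ DB
  step 1 ⇒ step 2: ADBD ⇒ C·DB·D·DB
    A ↦ C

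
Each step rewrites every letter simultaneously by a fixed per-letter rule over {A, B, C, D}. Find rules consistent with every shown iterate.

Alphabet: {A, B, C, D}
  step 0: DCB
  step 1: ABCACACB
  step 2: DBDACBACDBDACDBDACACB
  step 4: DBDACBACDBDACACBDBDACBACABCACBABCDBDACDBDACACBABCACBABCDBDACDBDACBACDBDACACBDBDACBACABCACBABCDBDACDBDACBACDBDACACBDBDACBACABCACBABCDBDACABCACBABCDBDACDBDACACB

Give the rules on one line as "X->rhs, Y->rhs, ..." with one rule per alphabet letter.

  step 1 ⇒ step 2: ABCACACB ⇒ DBD·ACB·AC·DBD·AC·DBD·AC·ACB
    A ↦ DBD
    B ↦ ACB
    C ↦ AC
  step 0 ⇒ step 1: DCB ⇒ ABC·AC·ACB
    D ↦ ABC

A->DBD, B->ACB, C->AC, D->ABC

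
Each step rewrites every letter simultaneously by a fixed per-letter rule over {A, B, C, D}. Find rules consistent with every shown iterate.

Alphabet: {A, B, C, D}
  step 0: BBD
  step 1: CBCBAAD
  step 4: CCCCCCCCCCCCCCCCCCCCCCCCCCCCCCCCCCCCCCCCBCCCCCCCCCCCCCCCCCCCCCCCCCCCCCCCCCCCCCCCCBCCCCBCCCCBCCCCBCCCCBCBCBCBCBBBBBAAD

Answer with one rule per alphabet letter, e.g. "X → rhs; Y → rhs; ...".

A->BB, B->CB, C->CCC, D->AAD

  step 0 ⇒ step 1: BBD ⇒ CB·CB·AAD
    B ↦ CB
    D ↦ AAD
    A ↦ BB  (constrained at step 1)
    C ↦ CCC  (constrained at step 1)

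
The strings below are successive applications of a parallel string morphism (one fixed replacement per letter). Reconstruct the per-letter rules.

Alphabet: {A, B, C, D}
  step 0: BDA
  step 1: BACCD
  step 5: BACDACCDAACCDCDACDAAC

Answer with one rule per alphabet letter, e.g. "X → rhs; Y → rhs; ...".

  step 0 ⇒ step 1: BDA ⇒ BA·C·CD
    A ↦ CD
    B ↦ BA
    D ↦ C
    C ↦ A  (constrained at step 1)

A->CD, B->BA, C->A, D->C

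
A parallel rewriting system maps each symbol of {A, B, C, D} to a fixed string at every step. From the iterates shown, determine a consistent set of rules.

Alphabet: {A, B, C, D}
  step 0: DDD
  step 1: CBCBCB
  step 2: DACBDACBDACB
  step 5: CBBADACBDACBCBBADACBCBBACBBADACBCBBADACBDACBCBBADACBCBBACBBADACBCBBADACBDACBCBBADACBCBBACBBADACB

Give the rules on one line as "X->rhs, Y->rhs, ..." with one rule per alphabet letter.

  step 1 ⇒ step 2: CBCBCB ⇒ DA·CB·DA·CB·DA·CB
    B ↦ CB
    C ↦ DA
    A ↦ BA  (constrained at step 2)
  step 0 ⇒ step 1: DDD ⇒ CB·CB·CB
    D ↦ CB

A->BA, B->CB, C->DA, D->CB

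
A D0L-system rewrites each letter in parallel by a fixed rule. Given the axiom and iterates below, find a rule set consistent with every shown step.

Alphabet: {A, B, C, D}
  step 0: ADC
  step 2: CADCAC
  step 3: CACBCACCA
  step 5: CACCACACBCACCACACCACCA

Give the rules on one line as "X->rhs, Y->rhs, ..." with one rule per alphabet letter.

  step 2 ⇒ step 3: CADCAC ⇒ CA·C·B·CA·C·CA
    A ↦ C
    C ↦ CA
    D ↦ B
    B ↦ D  (constrained at step 3)

A->C, B->D, C->CA, D->B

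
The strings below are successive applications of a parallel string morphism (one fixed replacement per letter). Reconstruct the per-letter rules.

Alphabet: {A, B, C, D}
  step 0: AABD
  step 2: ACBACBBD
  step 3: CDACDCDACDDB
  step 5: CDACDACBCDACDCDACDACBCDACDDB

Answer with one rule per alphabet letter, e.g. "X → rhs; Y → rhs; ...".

A->CD, B->D, C->AC, D->B

  step 2 ⇒ step 3: ACBACBBD ⇒ CD·AC·D·CD·AC·D·D·B
    A ↦ CD
    B ↦ D
    C ↦ AC
    D ↦ B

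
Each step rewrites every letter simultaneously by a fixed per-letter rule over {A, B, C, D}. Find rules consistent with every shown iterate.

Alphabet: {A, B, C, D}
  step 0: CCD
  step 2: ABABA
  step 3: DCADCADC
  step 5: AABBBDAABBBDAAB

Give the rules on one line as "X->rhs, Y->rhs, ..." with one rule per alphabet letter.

A->DC, B->A, C->BD, D->B

  step 2 ⇒ step 3: ABABA ⇒ DC·A·DC·A·DC
    A ↦ DC
    B ↦ A
    C ↦ BD  (constrained at step 0)
    D ↦ B  (constrained at step 0)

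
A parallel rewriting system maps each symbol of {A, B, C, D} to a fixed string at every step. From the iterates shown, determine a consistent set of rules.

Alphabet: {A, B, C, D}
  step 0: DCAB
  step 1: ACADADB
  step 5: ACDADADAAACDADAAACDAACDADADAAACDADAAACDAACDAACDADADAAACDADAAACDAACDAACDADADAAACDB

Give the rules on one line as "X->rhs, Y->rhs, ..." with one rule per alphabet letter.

A->DA, B->DB, C->A, D->AC

  step 0 ⇒ step 1: DCAB ⇒ AC·A·DA·DB
    A ↦ DA
    B ↦ DB
    C ↦ A
    D ↦ AC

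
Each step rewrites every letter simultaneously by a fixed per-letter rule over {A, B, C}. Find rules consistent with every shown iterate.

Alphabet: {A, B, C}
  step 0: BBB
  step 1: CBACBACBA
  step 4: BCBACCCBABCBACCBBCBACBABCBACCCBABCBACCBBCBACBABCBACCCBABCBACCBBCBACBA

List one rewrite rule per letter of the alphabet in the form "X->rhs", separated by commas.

  step 0 ⇒ step 1: BBB ⇒ CBA·CBA·CBA
    B ↦ CBA
    A ↦ CC  (constrained at step 1)
    C ↦ B  (constrained at step 1)

A->CC, B->CBA, C->B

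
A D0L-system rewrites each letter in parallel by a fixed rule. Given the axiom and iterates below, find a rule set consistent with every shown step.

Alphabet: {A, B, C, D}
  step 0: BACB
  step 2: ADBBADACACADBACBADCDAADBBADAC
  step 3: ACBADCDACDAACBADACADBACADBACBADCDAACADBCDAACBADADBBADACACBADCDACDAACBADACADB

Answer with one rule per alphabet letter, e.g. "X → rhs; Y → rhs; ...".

  step 2 ⇒ step 3: ADBBADACACADBACBADCDAADBBADAC ⇒ AC·BAD·CDA·CDA·AC·BAD·AC·ADB·AC·ADB·AC·BAD·CDA·AC·ADB·CDA·AC·BAD·ADB·BAD·AC·AC·BAD·CDA·CDA·AC·BAD·AC·ADB
    A ↦ AC
    B ↦ CDA
    C ↦ ADB
    D ↦ BAD

A->AC, B->CDA, C->ADB, D->BAD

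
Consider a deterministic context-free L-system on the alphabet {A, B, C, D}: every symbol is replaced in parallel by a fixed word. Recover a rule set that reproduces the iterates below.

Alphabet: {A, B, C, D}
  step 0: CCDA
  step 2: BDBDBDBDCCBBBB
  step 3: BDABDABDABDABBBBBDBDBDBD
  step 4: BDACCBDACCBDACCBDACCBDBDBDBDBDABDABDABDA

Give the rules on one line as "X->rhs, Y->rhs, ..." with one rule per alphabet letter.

A->CC, B->BD, C->BB, D->A

  step 3 ⇒ step 4: BDABDABDABDABBBBBDBDBDBD ⇒ BD·A·CC·BD·A·CC·BD·A·CC·BD·A·CC·BD·BD·BD·BD·BD·A·BD·A·BD·A·BD·A
    A ↦ CC
    B ↦ BD
    D ↦ A
  step 2 ⇒ step 3: BDBDBDBDCCBBBB ⇒ BD·A·BD·A·BD·A·BD·A·BB·BB·BD·BD·BD·BD
    C ↦ BB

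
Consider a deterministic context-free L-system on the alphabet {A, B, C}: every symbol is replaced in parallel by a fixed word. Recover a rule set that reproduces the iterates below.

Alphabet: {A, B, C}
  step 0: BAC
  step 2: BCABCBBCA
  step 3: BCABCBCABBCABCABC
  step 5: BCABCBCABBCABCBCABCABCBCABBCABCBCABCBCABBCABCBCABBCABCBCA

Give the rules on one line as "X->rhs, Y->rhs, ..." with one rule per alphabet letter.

  step 2 ⇒ step 3: BCABCBBCA ⇒ BCA·B·C·BCA·B·BCA·BCA·B·C
    A ↦ C
    B ↦ BCA
    C ↦ B

A->C, B->BCA, C->B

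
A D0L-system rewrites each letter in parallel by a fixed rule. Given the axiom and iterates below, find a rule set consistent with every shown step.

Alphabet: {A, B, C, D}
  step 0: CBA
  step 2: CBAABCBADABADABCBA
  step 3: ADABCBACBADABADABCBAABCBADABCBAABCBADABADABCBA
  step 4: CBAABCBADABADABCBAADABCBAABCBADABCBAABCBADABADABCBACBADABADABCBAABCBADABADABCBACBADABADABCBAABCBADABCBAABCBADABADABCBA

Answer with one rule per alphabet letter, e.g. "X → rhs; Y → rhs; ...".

  step 3 ⇒ step 4: ADABCBACBADABADABCBAABCBADABCBAABCBADABADABCBA ⇒ CBA·AB·CBA·DAB·A·DAB·CBA·A·DAB·CBA·AB·CBA·DAB·CBA·AB·CBA·DAB·A·DAB·CBA·CBA·DAB·A·DAB·CBA·AB·CBA·DAB·A·DAB·CBA·CBA·DAB·A·DAB·CBA·AB·CBA·DAB·CBA·AB·CBA·DAB·A·DAB·CBA
    A ↦ CBA
    B ↦ DAB
    C ↦ A
    D ↦ AB

A->CBA, B->DAB, C->A, D->AB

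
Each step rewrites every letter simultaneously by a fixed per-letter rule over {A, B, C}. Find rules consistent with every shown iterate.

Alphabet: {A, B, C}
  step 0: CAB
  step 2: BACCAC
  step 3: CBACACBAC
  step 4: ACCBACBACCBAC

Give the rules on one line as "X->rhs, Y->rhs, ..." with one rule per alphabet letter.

A->B, B->C, C->AC

  step 3 ⇒ step 4: CBACACBAC ⇒ AC·C·B·AC·B·AC·C·B·AC
    A ↦ B
    B ↦ C
    C ↦ AC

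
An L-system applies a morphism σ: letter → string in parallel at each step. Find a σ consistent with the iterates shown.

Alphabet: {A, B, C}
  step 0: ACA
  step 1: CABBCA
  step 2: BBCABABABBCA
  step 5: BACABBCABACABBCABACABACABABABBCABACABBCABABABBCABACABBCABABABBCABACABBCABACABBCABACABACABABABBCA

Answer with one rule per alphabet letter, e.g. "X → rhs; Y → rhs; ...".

  step 1 ⇒ step 2: CABBCA ⇒ BB·CA·BA·BA·BB·CA
    A ↦ CA
    B ↦ BA
    C ↦ BB

A->CA, B->BA, C->BB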